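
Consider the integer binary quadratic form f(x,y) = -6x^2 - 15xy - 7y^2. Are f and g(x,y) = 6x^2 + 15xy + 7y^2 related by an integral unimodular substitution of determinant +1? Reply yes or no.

D₁ = 57, D₂ = 57
river cycle of f (length 6): (2, 7, -1), (-1, 7, 2), (2, 5, -4), (-4, 3, 3), (3, 3, -4), (-4, 5, 2)
river cycle of g (length 6): (-2, 5, 4), (4, 3, -3), (-3, 3, 4), (4, 5, -2), (-2, 7, 1), (1, 7, -2)
cycles differ ⇒ inequivalent

no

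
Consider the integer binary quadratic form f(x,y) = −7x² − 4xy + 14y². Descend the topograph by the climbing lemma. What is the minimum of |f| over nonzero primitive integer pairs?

descent: ρ → (14,4,-7)
descent: ρ → (-7,10,11)  [lands on river]
river: ρ → (11,12,-6)
river: ρ → (-6,12,11)
river: ρ → (11,10,-7)
river: ρ → (-7,18,3)
river: ρ → (3,18,-7)
closes: descent 2, river 6
min |a| on river = 3

3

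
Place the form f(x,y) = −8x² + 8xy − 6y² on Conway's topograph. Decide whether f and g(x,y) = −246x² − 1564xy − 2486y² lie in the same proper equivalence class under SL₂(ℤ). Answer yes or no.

D₁ = -128, D₂ = -128
f is negative-definite; reduce −f:
−f: translate: b→8 (≡-8 mod 16), so (8,-8,6)→(8,8,6)
−f: flip: (8,8,6)→(6,-8,8)
−f: translate: b→4 (≡-8 mod 12), so (6,-8,8)→(6,4,6)
−f: reduced (well bottom): (6,4,6) with a≤c, −a<b≤a
flip sign back: reduced form of f is (-6,-4,-6)
g is negative-definite; reduce −g:
−g: translate: b→88 (≡1564 mod 492), so (246,1564,2486)→(246,88,8)
−g: flip: (246,88,8)→(8,-88,246)
−g: translate: b→8 (≡-88 mod 16), so (8,-88,246)→(8,8,6)
−g: flip: (8,8,6)→(6,-8,8)
−g: translate: b→4 (≡-8 mod 12), so (6,-8,8)→(6,4,6)
−g: reduced (well bottom): (6,4,6) with a≤c, −a<b≤a
flip sign back: reduced form of g is (-6,-4,-6)
reduced forms (-6, -4, -6) vs (-6, -4, -6) ⇒ equivalent

yes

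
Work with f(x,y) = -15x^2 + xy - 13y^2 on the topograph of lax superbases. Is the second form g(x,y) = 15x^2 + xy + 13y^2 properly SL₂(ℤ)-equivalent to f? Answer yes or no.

D₁ = -779, D₂ = -779
f is negative-definite; reduce −f:
−f: flip: (15,-1,13)→(13,1,15)
−f: reduced (well bottom): (13,1,15) with a≤c, −a<b≤a
flip sign back: reduced form of f is (-13,-1,-15)
g: flip: (15,1,13)→(13,-1,15)
g: reduced (well bottom): (13,-1,15) with a≤c, −a<b≤a
reduced forms (-13, -1, -15) vs (13, -1, 15) ⇒ inequivalent

no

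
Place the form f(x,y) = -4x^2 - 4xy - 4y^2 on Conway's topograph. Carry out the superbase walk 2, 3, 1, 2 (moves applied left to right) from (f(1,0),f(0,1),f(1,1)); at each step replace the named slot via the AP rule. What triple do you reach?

start (-4,-4,-12) = (f(1,0),f(0,1),f(1,1))
replace slot 2: 2·((-4)+(-12)) − (-4) = -28 → (-4,-28,-12)
replace slot 3: 2·((-4)+(-28)) − (-12) = -52 → (-4,-28,-52)
replace slot 1: 2·((-28)+(-52)) − (-4) = -156 → (-156,-28,-52)
replace slot 2: 2·((-156)+(-52)) − (-28) = -388 → (-156,-388,-52)

-156,-388,-52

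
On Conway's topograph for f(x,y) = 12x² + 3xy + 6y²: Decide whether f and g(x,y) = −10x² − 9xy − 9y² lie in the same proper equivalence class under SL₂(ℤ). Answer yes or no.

D₁ = -279, D₂ = -279
f: flip: (12,3,6)→(6,-3,12)
f: reduced (well bottom): (6,-3,12) with a≤c, −a<b≤a
g is negative-definite; reduce −g:
−g: flip: (10,9,9)→(9,-9,10)
−g: translate: b→9 (≡-9 mod 18), so (9,-9,10)→(9,9,10)
−g: reduced (well bottom): (9,9,10) with a≤c, −a<b≤a
flip sign back: reduced form of g is (-9,-9,-10)
reduced forms (6, -3, 12) vs (-9, -9, -10) ⇒ inequivalent

no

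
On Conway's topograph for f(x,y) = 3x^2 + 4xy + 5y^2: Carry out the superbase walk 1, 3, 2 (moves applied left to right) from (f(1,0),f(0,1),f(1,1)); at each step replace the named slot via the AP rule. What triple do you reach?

start (3,5,12) = (f(1,0),f(0,1),f(1,1))
replace slot 1: 2·(5+12) − 3 = 31 → (31,5,12)
replace slot 3: 2·(31+5) − 12 = 60 → (31,5,60)
replace slot 2: 2·(31+60) − 5 = 177 → (31,177,60)

31,177,60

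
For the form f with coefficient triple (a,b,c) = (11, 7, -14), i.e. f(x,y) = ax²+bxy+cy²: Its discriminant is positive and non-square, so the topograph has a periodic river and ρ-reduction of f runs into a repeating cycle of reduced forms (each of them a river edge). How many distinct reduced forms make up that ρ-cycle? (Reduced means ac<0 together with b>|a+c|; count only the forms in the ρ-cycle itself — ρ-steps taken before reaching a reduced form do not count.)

D = 665, ⌊√D⌋ = 25
river: ρ → (-14,21,4)
river: ρ → (4,19,-19)
river: ρ → (-19,19,4)
river: ρ → (4,21,-14)
river: ρ → (-14,7,11)
river: ρ → (11,15,-10)
river: ρ → (-10,25,1)
river: ρ → (1,25,-10)
river: ρ → (-10,15,11)
river: ρ → (11,7,-14)
ρ-cycle length = 10 (tail of 0 descent steps not counted)

10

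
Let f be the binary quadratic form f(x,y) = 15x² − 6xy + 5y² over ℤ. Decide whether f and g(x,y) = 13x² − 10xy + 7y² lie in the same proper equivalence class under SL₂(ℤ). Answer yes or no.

D₁ = -264, D₂ = -264
f: flip: (15,-6,5)→(5,6,15)
f: translate: b→-4 (≡6 mod 10), so (5,6,15)→(5,-4,14)
f: reduced (well bottom): (5,-4,14) with a≤c, −a<b≤a
g: flip: (13,-10,7)→(7,10,13)
g: translate: b→-4 (≡10 mod 14), so (7,10,13)→(7,-4,10)
g: reduced (well bottom): (7,-4,10) with a≤c, −a<b≤a
reduced forms (5, -4, 14) vs (7, -4, 10) ⇒ inequivalent

no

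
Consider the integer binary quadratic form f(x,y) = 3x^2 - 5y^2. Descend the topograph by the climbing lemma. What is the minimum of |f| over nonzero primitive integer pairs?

descent: ρ → (-5,0,3)
descent: ρ → (3,6,-2)  [lands on river]
river: ρ → (-2,6,3)
closes: descent 2, river 2
min |a| on river = 2

2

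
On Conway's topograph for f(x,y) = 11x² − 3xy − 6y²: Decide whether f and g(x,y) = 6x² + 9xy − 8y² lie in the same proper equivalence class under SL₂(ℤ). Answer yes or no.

D₁ = 273, D₂ = 273
river cycle of f (length 8): (-6, 15, 2), (2, 13, -13), (-13, 13, 2), (2, 15, -6), (-6, 9, 8), (8, 7, -7), (-7, 7, 8), (8, 9, -6)
river cycle of g (length 8): (-8, 7, 7), (7, 7, -8), (-8, 9, 6), (6, 15, -2), (-2, 13, 13), (13, 13, -2), (-2, 15, 6), (6, 9, -8)
cycles differ ⇒ inequivalent

no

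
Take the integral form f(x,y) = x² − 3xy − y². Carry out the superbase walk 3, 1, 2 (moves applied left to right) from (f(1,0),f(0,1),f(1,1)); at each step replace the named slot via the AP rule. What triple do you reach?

start (1,-1,-3) = (f(1,0),f(0,1),f(1,1))
replace slot 3: 2·(1+(-1)) − (-3) = 3 → (1,-1,3)
replace slot 1: 2·((-1)+3) − 1 = 3 → (3,-1,3)
replace slot 2: 2·(3+3) − (-1) = 13 → (3,13,3)

3,13,3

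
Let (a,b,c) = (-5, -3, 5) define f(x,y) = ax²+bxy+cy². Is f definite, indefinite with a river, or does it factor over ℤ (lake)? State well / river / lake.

D = b²−4ac = (-3)² − 4·(-5)·5 = 109
D > 0 non-square ⇒ indefinite ⇒ periodic river

river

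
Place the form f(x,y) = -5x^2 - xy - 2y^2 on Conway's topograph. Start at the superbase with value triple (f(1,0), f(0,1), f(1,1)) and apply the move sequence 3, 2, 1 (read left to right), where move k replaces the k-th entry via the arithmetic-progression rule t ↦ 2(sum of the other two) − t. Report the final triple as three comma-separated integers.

start (-5,-2,-8) = (f(1,0),f(0,1),f(1,1))
replace slot 3: 2·((-5)+(-2)) − (-8) = -6 → (-5,-2,-6)
replace slot 2: 2·((-5)+(-6)) − (-2) = -20 → (-5,-20,-6)
replace slot 1: 2·((-20)+(-6)) − (-5) = -47 → (-47,-20,-6)

-47,-20,-6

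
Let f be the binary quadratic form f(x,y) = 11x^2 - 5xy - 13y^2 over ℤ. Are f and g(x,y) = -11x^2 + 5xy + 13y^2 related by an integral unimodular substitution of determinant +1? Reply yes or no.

D₁ = 597, D₂ = 597
river cycle of f (length 10): (-13, 5, 11), (11, 17, -7), (-7, 11, 17), (17, 23, -1), (-1, 23, 17), (17, 11, -7), (-7, 17, 11), (11, 5, -13), (-13, 21, 3), (3, 21, -13)
river cycle of g (length 10): (13, 21, -3), (-3, 21, 13), (13, 5, -11), (-11, 17, 7), (7, 11, -17), (-17, 23, 1), (1, 23, -17), (-17, 11, 7), (7, 17, -11), (-11, 5, 13)
cycles differ ⇒ inequivalent

no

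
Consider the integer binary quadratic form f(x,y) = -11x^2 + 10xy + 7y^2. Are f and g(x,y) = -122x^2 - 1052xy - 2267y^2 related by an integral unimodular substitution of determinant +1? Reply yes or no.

D₁ = 408, D₂ = 408
river cycle of f (length 6): (7, 18, -3), (-3, 18, 7), (7, 10, -11), (-11, 12, 6), (6, 12, -11), (-11, 10, 7)
river cycle of g (length 6): (-11, 10, 7), (7, 18, -3), (-3, 18, 7), (7, 10, -11), (-11, 12, 6), (6, 12, -11)
cycles coincide ⇒ equivalent

yes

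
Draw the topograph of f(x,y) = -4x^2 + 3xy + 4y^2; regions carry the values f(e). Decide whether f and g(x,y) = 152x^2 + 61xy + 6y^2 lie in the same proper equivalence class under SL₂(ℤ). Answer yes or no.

D₁ = 73, D₂ = 73
river cycle of f (length 18): (4, 5, -3), (-3, 7, 2), (2, 5, -6), (-6, 7, 1), (1, 7, -6), (-6, 5, 2), (2, 7, -3), (-3, 5, 4), (4, 3, -4), (-4, 5, 3), … (8 more)
river cycle of g (length 18): (-3, 7, 2), (2, 5, -6), (-6, 7, 1), (1, 7, -6), (-6, 5, 2), (2, 7, -3), (-3, 5, 4), (4, 3, -4), (-4, 5, 3), (3, 7, -2), … (8 more)
cycles coincide ⇒ equivalent

yes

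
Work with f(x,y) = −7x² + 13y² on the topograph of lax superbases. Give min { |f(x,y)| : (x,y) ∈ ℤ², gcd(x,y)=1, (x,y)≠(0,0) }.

descent: ρ → (13,0,-7)
descent: ρ → (-7,14,6)  [lands on river]
river: ρ → (6,10,-11)
river: ρ → (-11,12,5)
river: ρ → (5,18,-2)
river: ρ → (-2,18,5)
river: ρ → (5,12,-11)
river: ρ → (-11,10,6)
river: ρ → (6,14,-7)
closes: descent 2, river 8
min |a| on river = 2

2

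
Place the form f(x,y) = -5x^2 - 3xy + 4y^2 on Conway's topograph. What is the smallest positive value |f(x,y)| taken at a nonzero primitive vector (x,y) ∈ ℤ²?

descent: ρ → (4,3,-5)  [lands on river]
river: ρ → (-5,7,2)
river: ρ → (2,9,-1)
river: ρ → (-1,9,2)
river: ρ → (2,7,-5)
river: ρ → (-5,3,4)
river: ρ → (4,5,-4)
river: ρ → (-4,3,5)
river: ρ → (5,7,-2)
river: ρ → (-2,9,1)
river: ρ → (1,9,-2)
river: ρ → (-2,7,5)
river: ρ → (5,3,-4)
river: ρ → (-4,5,4)
closes: descent 1, river 14
min |a| on river = 1

1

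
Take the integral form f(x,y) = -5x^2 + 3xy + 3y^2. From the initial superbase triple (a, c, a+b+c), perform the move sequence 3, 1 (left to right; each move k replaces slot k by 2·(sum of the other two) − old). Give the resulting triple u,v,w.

start (-5,3,1) = (f(1,0),f(0,1),f(1,1))
replace slot 3: 2·((-5)+3) − 1 = -5 → (-5,3,-5)
replace slot 1: 2·(3+(-5)) − (-5) = 1 → (1,3,-5)

1,3,-5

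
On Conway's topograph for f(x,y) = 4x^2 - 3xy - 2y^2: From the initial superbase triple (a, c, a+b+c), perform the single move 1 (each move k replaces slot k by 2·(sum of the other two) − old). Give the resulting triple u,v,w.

start (4,-2,-1) = (f(1,0),f(0,1),f(1,1))
replace slot 1: 2·((-2)+(-1)) − 4 = -10 → (-10,-2,-1)

-10,-2,-1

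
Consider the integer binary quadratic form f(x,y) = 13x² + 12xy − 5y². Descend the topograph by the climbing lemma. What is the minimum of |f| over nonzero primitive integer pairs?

river: ρ → (-5,18,4)
river: ρ → (4,14,-13)
river: ρ → (-13,12,5)
river: ρ → (5,18,-4)
river: ρ → (-4,14,13)
river: ρ → (13,12,-5)
closes: descent 0, river 6
min |a| on river = 4

4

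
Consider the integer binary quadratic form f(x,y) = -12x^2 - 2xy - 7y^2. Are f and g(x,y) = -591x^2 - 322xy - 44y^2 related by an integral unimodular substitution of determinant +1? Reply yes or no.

D₁ = -332, D₂ = -332
f is negative-definite; reduce −f:
−f: flip: (12,2,7)→(7,-2,12)
−f: reduced (well bottom): (7,-2,12) with a≤c, −a<b≤a
flip sign back: reduced form of f is (-7,2,-12)
g is negative-definite; reduce −g:
−g: flip: (591,322,44)→(44,-322,591)
−g: translate: b→30 (≡-322 mod 88), so (44,-322,591)→(44,30,7)
−g: flip: (44,30,7)→(7,-30,44)
−g: translate: b→-2 (≡-30 mod 14), so (7,-30,44)→(7,-2,12)
−g: reduced (well bottom): (7,-2,12) with a≤c, −a<b≤a
flip sign back: reduced form of g is (-7,2,-12)
reduced forms (-7, 2, -12) vs (-7, 2, -12) ⇒ equivalent

yes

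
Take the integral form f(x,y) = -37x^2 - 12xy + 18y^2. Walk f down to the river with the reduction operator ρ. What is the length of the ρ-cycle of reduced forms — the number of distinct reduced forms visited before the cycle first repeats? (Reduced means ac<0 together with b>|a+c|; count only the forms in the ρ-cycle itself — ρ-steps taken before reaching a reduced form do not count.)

D = 2808, ⌊√D⌋ = 52
descent: ρ → (18,48,-7)  [lands on river]
river: ρ → (-7,50,11)
river: ρ → (11,38,-31)
river: ρ → (-31,24,18)
ρ-cycle length = 4 (tail of 1 descent step not counted)

4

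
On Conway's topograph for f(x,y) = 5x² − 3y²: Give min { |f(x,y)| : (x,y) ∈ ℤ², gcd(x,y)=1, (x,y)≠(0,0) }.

descent: ρ → (-3,6,2)  [lands on river]
river: ρ → (2,6,-3)
closes: descent 1, river 2
min |a| on river = 2

2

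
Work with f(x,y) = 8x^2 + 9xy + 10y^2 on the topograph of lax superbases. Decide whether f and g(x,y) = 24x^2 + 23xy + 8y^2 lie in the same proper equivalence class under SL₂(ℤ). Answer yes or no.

D₁ = -239, D₂ = -239
f: translate: b→-7 (≡9 mod 16), so (8,9,10)→(8,-7,9)
f: reduced (well bottom): (8,-7,9) with a≤c, −a<b≤a
g: flip: (24,23,8)→(8,-23,24)
g: translate: b→-7 (≡-23 mod 16), so (8,-23,24)→(8,-7,9)
g: reduced (well bottom): (8,-7,9) with a≤c, −a<b≤a
reduced forms (8, -7, 9) vs (8, -7, 9) ⇒ equivalent

yes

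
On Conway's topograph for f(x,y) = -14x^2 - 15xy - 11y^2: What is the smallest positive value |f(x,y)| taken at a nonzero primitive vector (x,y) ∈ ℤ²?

translate: b→-13 (≡15 mod 28), so (14,15,11)→(14,-13,10)
flip: (14,-13,10)→(10,13,14)
translate: b→-7 (≡13 mod 20), so (10,13,14)→(10,-7,11)
reduced (well bottom): (10,-7,11) with a≤c, −a<b≤a
well minimum |f| = |-10| = 10 (negative-definite)

10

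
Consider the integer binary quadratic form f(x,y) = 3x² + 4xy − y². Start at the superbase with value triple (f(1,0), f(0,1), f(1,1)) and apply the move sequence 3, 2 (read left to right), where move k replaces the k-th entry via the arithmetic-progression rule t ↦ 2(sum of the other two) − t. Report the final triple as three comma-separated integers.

start (3,-1,6) = (f(1,0),f(0,1),f(1,1))
replace slot 3: 2·(3+(-1)) − 6 = -2 → (3,-1,-2)
replace slot 2: 2·(3+(-2)) − (-1) = 3 → (3,3,-2)

3,3,-2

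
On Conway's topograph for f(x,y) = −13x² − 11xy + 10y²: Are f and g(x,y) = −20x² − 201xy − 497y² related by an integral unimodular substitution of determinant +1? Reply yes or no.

D₁ = 641, D₂ = 641
river cycle of f (length 46): (10, 11, -13), (-13, 15, 8), (8, 17, -11), (-11, 5, 14), (14, 23, -2), (-2, 25, 2), (2, 23, -14), (-14, 5, 11), (11, 17, -8), (-8, 15, 13), … (36 more)
river cycle of g (length 46): (8, 17, -11), (-11, 5, 14), (14, 23, -2), (-2, 25, 2), (2, 23, -14), (-14, 5, 11), (11, 17, -8), (-8, 15, 13), (13, 11, -10), (-10, 9, 14), … (36 more)
cycles coincide ⇒ equivalent

yes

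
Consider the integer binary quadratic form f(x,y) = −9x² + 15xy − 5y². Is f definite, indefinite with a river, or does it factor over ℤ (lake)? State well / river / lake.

D = b²−4ac = 15² − 4·(-9)·(-5) = 45
D > 0 non-square ⇒ indefinite ⇒ periodic river

river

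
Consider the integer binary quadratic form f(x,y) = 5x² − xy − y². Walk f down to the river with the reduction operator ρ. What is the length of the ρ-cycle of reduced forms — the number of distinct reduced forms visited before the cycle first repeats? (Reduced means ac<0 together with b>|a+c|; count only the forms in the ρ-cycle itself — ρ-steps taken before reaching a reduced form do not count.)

D = 21, ⌊√D⌋ = 4
descent: ρ → (-1,3,3)  [lands on river]
river: ρ → (3,3,-1)
ρ-cycle length = 2 (tail of 1 descent step not counted)

2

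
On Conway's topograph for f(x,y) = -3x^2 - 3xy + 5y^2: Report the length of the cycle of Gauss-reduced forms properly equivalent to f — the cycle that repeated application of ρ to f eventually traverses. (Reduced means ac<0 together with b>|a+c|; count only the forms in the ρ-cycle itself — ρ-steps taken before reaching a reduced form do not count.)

D = 69, ⌊√D⌋ = 8
descent: ρ → (5,3,-3)  [lands on river]
river: ρ → (-3,3,5)
river: ρ → (5,7,-1)
river: ρ → (-1,7,5)
ρ-cycle length = 4 (tail of 1 descent step not counted)

4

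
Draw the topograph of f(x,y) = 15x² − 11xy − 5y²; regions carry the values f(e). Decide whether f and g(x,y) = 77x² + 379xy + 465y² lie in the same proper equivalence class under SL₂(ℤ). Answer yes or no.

D₁ = 421, D₂ = 421
river cycle of f (length 26): (-5, 11, 15), (15, 19, -1), (-1, 19, 15), (15, 11, -5), (-5, 19, 3), (3, 17, -11), (-11, 5, 9), (9, 13, -7), (-7, 15, 7), (7, 13, -9), … (16 more)
river cycle of g (length 26): (15, 19, -1), (-1, 19, 15), (15, 11, -5), (-5, 19, 3), (3, 17, -11), (-11, 5, 9), (9, 13, -7), (-7, 15, 7), (7, 13, -9), (-9, 5, 11), … (16 more)
cycles coincide ⇒ equivalent

yes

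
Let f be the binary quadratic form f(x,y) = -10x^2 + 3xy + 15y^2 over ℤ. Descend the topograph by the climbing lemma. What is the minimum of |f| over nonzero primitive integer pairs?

descent: ρ → (15,-3,-10)
descent: ρ → (-10,23,2)  [lands on river]
river: ρ → (2,21,-21)
river: ρ → (-21,21,2)
river: ρ → (2,23,-10)
river: ρ → (-10,17,8)
river: ρ → (8,15,-12)
river: ρ → (-12,9,11)
river: ρ → (11,13,-10)
river: ρ → (-10,7,14)
river: ρ → (14,21,-3)
river: ρ → (-3,21,14)
river: ρ → (14,7,-10)
river: ρ → (-10,13,11)
river: ρ → (11,9,-12)
river: ρ → (-12,15,8)
river: ρ → (8,17,-10)
closes: descent 2, river 16
min |a| on river = 2

2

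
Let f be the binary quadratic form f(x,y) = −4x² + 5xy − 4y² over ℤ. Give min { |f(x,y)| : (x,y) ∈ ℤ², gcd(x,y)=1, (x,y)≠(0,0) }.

translate: b→3 (≡-5 mod 8), so (4,-5,4)→(4,3,3)
flip: (4,3,3)→(3,-3,4)
translate: b→3 (≡-3 mod 6), so (3,-3,4)→(3,3,4)
reduced (well bottom): (3,3,4) with a≤c, −a<b≤a
well minimum |f| = |-3| = 3 (negative-definite)

3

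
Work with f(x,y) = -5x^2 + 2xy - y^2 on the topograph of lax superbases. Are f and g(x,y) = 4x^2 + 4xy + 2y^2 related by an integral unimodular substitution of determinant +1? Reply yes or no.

D₁ = -16, D₂ = -16
f is negative-definite; reduce −f:
−f: flip: (5,-2,1)→(1,2,5)
−f: translate: b→0 (≡2 mod 2), so (1,2,5)→(1,0,4)
−f: reduced (well bottom): (1,0,4) with a≤c, −a<b≤a
flip sign back: reduced form of f is (-1,0,-4)
g: flip: (4,4,2)→(2,-4,4)
g: translate: b→0 (≡-4 mod 4), so (2,-4,4)→(2,0,2)
g: reduced (well bottom): (2,0,2) with a≤c, −a<b≤a
reduced forms (-1, 0, -4) vs (2, 0, 2) ⇒ inequivalent

no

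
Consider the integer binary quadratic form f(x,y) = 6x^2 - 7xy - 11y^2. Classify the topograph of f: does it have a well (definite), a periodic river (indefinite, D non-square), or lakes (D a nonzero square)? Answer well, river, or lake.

D = b²−4ac = (-7)² − 4·6·(-11) = 313
D > 0 non-square ⇒ indefinite ⇒ periodic river

river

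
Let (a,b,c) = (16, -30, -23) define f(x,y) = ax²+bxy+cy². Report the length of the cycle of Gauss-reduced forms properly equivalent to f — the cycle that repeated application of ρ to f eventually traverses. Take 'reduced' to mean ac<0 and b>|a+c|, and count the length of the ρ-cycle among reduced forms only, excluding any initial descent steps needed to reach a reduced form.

D = 2372, ⌊√D⌋ = 48
descent: ρ → (-23,30,16)  [lands on river]
river: ρ → (16,34,-19)
river: ρ → (-19,42,8)
river: ρ → (8,38,-29)
river: ρ → (-29,20,17)
river: ρ → (17,48,-1)
river: ρ → (-1,48,17)
river: ρ → (17,20,-29)
river: ρ → (-29,38,8)
river: ρ → (8,42,-19)
river: ρ → (-19,34,16)
river: ρ → (16,30,-23)
river: ρ → (-23,16,23)
river: ρ → (23,30,-16)
river: ρ → (-16,34,19)
river: ρ → (19,42,-8)
river: ρ → (-8,38,29)
river: ρ → (29,20,-17)
river: ρ → (-17,48,1)
river: ρ → (1,48,-17)
river: ρ → (-17,20,29)
river: ρ → (29,38,-8)
river: ρ → (-8,42,19)
river: ρ → (19,34,-16)
river: ρ → (-16,30,23)
river: ρ → (23,16,-23)
ρ-cycle length = 26 (tail of 1 descent step not counted)

26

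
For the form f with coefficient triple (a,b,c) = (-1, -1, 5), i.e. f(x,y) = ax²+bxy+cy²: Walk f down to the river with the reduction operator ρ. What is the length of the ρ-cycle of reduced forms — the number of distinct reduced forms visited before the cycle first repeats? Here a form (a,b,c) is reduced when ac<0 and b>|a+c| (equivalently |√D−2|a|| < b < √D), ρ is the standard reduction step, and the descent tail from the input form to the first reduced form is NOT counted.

D = 21, ⌊√D⌋ = 4
descent: ρ → (5,1,-1)
descent: ρ → (-1,3,3)  [lands on river]
river: ρ → (3,3,-1)
ρ-cycle length = 2 (tail of 2 descent steps not counted)

2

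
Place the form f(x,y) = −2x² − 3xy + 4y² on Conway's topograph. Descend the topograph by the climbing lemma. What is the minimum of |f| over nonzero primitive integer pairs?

descent: ρ → (4,3,-2)  [lands on river]
river: ρ → (-2,5,2)
river: ρ → (2,3,-4)
river: ρ → (-4,5,1)
river: ρ → (1,5,-4)
river: ρ → (-4,3,2)
river: ρ → (2,5,-2)
river: ρ → (-2,3,4)
river: ρ → (4,5,-1)
river: ρ → (-1,5,4)
closes: descent 1, river 10
min |a| on river = 1

1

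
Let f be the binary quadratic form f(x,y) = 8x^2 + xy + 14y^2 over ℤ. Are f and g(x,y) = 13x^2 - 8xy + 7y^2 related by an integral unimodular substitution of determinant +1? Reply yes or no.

D₁ = -447, D₂ = -300
discriminants differ ⇒ not SL₂(ℤ)-equivalent

no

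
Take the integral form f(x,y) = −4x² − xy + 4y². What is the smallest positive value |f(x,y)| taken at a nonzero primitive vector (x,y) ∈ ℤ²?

descent: ρ → (4,1,-4)  [lands on river]
river: ρ → (-4,7,1)
river: ρ → (1,7,-4)
river: ρ → (-4,1,4)
river: ρ → (4,7,-1)
river: ρ → (-1,7,4)
closes: descent 1, river 6
min |a| on river = 1

1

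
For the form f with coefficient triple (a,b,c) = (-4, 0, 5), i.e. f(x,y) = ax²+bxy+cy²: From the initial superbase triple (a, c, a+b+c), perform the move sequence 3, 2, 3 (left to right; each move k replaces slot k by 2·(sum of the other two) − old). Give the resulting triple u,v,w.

start (-4,5,1) = (f(1,0),f(0,1),f(1,1))
replace slot 3: 2·((-4)+5) − 1 = 1 → (-4,5,1)
replace slot 2: 2·((-4)+1) − 5 = -11 → (-4,-11,1)
replace slot 3: 2·((-4)+(-11)) − 1 = -31 → (-4,-11,-31)

-4,-11,-31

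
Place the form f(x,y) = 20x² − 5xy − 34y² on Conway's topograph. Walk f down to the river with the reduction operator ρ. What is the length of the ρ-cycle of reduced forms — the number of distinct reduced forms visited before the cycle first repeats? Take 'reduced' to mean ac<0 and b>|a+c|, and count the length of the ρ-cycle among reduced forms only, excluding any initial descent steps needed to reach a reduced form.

D = 2745, ⌊√D⌋ = 52
descent: ρ → (-34,5,20)
descent: ρ → (20,35,-19)  [lands on river]
river: ρ → (-19,41,14)
river: ρ → (14,43,-16)
river: ρ → (-16,21,36)
river: ρ → (36,51,-1)
river: ρ → (-1,51,36)
river: ρ → (36,21,-16)
river: ρ → (-16,43,14)
river: ρ → (14,41,-19)
river: ρ → (-19,35,20)
river: ρ → (20,45,-9)
river: ρ → (-9,45,20)
ρ-cycle length = 12 (tail of 2 descent steps not counted)

12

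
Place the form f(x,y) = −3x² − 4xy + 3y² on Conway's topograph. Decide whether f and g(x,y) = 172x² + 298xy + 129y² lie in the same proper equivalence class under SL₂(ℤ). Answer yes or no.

D₁ = 52, D₂ = 52
river cycle of f (length 10): (3, 4, -3), (-3, 2, 4), (4, 6, -1), (-1, 6, 4), (4, 2, -3), (-3, 4, 3), (3, 2, -4), (-4, 6, 1), (1, 6, -4), (-4, 2, 3)
river cycle of g (length 10): (3, 4, -3), (-3, 2, 4), (4, 6, -1), (-1, 6, 4), (4, 2, -3), (-3, 4, 3), (3, 2, -4), (-4, 6, 1), (1, 6, -4), (-4, 2, 3)
cycles coincide ⇒ equivalent

yes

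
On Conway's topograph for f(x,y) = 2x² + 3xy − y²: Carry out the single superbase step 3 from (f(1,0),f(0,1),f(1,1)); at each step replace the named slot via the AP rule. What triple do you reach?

start (2,-1,4) = (f(1,0),f(0,1),f(1,1))
replace slot 3: 2·(2+(-1)) − 4 = -2 → (2,-1,-2)

2,-1,-2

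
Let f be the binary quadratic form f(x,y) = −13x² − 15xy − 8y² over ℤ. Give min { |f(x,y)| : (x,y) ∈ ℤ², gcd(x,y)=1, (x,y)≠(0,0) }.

translate: b→-11 (≡15 mod 26), so (13,15,8)→(13,-11,6)
flip: (13,-11,6)→(6,11,13)
translate: b→-1 (≡11 mod 12), so (6,11,13)→(6,-1,8)
reduced (well bottom): (6,-1,8) with a≤c, −a<b≤a
well minimum |f| = |-6| = 6 (negative-definite)

6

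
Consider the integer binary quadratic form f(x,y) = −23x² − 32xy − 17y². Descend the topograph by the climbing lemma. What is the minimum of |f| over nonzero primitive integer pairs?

translate: b→-14 (≡32 mod 46), so (23,32,17)→(23,-14,8)
flip: (23,-14,8)→(8,14,23)
translate: b→-2 (≡14 mod 16), so (8,14,23)→(8,-2,17)
reduced (well bottom): (8,-2,17) with a≤c, −a<b≤a
well minimum |f| = |-8| = 8 (negative-definite)

8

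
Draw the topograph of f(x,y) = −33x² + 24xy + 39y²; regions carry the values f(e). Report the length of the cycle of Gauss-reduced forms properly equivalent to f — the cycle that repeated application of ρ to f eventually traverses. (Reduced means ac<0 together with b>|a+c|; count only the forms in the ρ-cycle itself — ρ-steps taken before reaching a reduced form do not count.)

D = 5724, ⌊√D⌋ = 75
river: ρ → (39,54,-18)
river: ρ → (-18,54,39)
river: ρ → (39,24,-33)
river: ρ → (-33,42,30)
river: ρ → (30,18,-45)
river: ρ → (-45,72,3)
river: ρ → (3,72,-45)
river: ρ → (-45,18,30)
river: ρ → (30,42,-33)
river: ρ → (-33,24,39)
ρ-cycle length = 10 (tail of 0 descent steps not counted)

10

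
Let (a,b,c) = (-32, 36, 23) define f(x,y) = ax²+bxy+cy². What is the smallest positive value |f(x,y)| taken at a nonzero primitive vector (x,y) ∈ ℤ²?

river: ρ → (23,56,-12)
river: ρ → (-12,64,3)
river: ρ → (3,62,-33)
river: ρ → (-33,4,32)
river: ρ → (32,60,-5)
river: ρ → (-5,60,32)
river: ρ → (32,4,-33)
river: ρ → (-33,62,3)
river: ρ → (3,64,-12)
river: ρ → (-12,56,23)
river: ρ → (23,36,-32)
river: ρ → (-32,28,27)
river: ρ → (27,26,-33)
river: ρ → (-33,40,20)
river: ρ → (20,40,-33)
river: ρ → (-33,26,27)
river: ρ → (27,28,-32)
river: ρ → (-32,36,23)
closes: descent 0, river 18
min |a| on river = 3

3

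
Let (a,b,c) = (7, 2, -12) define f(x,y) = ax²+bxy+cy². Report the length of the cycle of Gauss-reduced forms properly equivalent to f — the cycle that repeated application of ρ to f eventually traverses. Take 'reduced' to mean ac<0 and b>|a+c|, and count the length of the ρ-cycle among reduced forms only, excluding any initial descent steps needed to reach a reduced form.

D = 340, ⌊√D⌋ = 18
descent: ρ → (-12,-2,7)
descent: ρ → (7,16,-3)  [lands on river]
river: ρ → (-3,14,12)
river: ρ → (12,10,-5)
river: ρ → (-5,10,12)
river: ρ → (12,14,-3)
river: ρ → (-3,16,7)
river: ρ → (7,12,-7)
river: ρ → (-7,16,3)
river: ρ → (3,14,-12)
river: ρ → (-12,10,5)
river: ρ → (5,10,-12)
river: ρ → (-12,14,3)
river: ρ → (3,16,-7)
river: ρ → (-7,12,7)
ρ-cycle length = 14 (tail of 2 descent steps not counted)

14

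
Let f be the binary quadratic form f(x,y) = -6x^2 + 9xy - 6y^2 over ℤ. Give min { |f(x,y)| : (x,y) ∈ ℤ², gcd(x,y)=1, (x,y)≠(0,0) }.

translate: b→3 (≡-9 mod 12), so (6,-9,6)→(6,3,3)
flip: (6,3,3)→(3,-3,6)
translate: b→3 (≡-3 mod 6), so (3,-3,6)→(3,3,6)
reduced (well bottom): (3,3,6) with a≤c, −a<b≤a
well minimum |f| = |-3| = 3 (negative-definite)

3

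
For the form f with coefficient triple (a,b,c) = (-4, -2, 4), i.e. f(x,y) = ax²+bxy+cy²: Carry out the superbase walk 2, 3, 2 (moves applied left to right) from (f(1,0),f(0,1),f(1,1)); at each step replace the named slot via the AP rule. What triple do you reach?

start (-4,4,-2) = (f(1,0),f(0,1),f(1,1))
replace slot 2: 2·((-4)+(-2)) − 4 = -16 → (-4,-16,-2)
replace slot 3: 2·((-4)+(-16)) − (-2) = -38 → (-4,-16,-38)
replace slot 2: 2·((-4)+(-38)) − (-16) = -68 → (-4,-68,-38)

-4,-68,-38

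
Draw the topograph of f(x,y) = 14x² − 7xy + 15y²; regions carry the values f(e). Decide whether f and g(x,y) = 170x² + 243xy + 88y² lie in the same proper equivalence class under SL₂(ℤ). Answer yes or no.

D₁ = -791, D₂ = -791
f: reduced (well bottom): (14,-7,15) with a≤c, −a<b≤a
g: translate: b→-97 (≡243 mod 340), so (170,243,88)→(170,-97,15)
g: flip: (170,-97,15)→(15,97,170)
g: translate: b→7 (≡97 mod 30), so (15,97,170)→(15,7,14)
g: flip: (15,7,14)→(14,-7,15)
g: reduced (well bottom): (14,-7,15) with a≤c, −a<b≤a
reduced forms (14, -7, 15) vs (14, -7, 15) ⇒ equivalent

yes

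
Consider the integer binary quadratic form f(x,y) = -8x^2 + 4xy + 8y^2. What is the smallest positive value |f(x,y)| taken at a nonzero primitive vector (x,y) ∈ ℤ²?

river: ρ → (8,12,-4)
river: ρ → (-4,12,8)
river: ρ → (8,4,-8)
river: ρ → (-8,12,4)
river: ρ → (4,12,-8)
river: ρ → (-8,4,8)
closes: descent 0, river 6
min |a| on river = 4

4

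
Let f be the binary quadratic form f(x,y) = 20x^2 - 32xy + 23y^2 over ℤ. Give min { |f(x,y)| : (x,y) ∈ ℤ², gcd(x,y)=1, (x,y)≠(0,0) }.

translate: b→8 (≡-32 mod 40), so (20,-32,23)→(20,8,11)
flip: (20,8,11)→(11,-8,20)
reduced (well bottom): (11,-8,20) with a≤c, −a<b≤a
well minimum = a = 11

11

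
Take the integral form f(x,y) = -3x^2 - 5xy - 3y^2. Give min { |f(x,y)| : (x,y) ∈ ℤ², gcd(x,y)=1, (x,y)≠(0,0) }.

translate: b→-1 (≡5 mod 6), so (3,5,3)→(3,-1,1)
flip: (3,-1,1)→(1,1,3)
reduced (well bottom): (1,1,3) with a≤c, −a<b≤a
well minimum |f| = |-1| = 1 (negative-definite)

1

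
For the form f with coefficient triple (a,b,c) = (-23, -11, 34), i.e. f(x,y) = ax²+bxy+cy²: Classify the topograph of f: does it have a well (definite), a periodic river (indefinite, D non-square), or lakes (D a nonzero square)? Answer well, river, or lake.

D = b²−4ac = (-11)² − 4·(-23)·34 = 3249
D = 57² is a perfect square ⇒ form factors over ℤ ⇒ lakes

lake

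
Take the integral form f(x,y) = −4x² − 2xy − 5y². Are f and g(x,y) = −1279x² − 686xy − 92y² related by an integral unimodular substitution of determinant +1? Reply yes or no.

D₁ = -76, D₂ = -76
f is negative-definite; reduce −f:
−f: reduced (well bottom): (4,2,5) with a≤c, −a<b≤a
flip sign back: reduced form of f is (-4,-2,-5)
g is negative-definite; reduce −g:
−g: flip: (1279,686,92)→(92,-686,1279)
−g: translate: b→50 (≡-686 mod 184), so (92,-686,1279)→(92,50,7)
−g: flip: (92,50,7)→(7,-50,92)
−g: translate: b→6 (≡-50 mod 14), so (7,-50,92)→(7,6,4)
−g: flip: (7,6,4)→(4,-6,7)
−g: translate: b→2 (≡-6 mod 8), so (4,-6,7)→(4,2,5)
−g: reduced (well bottom): (4,2,5) with a≤c, −a<b≤a
flip sign back: reduced form of g is (-4,-2,-5)
reduced forms (-4, -2, -5) vs (-4, -2, -5) ⇒ equivalent

yes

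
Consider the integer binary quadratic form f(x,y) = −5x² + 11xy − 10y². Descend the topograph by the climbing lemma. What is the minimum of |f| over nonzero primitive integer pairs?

translate: b→-1 (≡-11 mod 10), so (5,-11,10)→(5,-1,4)
flip: (5,-1,4)→(4,1,5)
reduced (well bottom): (4,1,5) with a≤c, −a<b≤a
well minimum |f| = |-4| = 4 (negative-definite)

4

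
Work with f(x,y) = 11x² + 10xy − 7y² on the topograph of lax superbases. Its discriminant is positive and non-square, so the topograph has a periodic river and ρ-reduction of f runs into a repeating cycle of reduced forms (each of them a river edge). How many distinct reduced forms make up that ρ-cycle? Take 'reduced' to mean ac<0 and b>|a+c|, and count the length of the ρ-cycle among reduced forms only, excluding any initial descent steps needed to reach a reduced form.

D = 408, ⌊√D⌋ = 20
river: ρ → (-7,18,3)
river: ρ → (3,18,-7)
river: ρ → (-7,10,11)
river: ρ → (11,12,-6)
river: ρ → (-6,12,11)
river: ρ → (11,10,-7)
ρ-cycle length = 6 (tail of 0 descent steps not counted)

6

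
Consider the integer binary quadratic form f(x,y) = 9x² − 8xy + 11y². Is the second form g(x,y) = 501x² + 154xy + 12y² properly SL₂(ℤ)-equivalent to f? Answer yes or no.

D₁ = -332, D₂ = -332
f: reduced (well bottom): (9,-8,11) with a≤c, −a<b≤a
g: flip: (501,154,12)→(12,-154,501)
g: translate: b→-10 (≡-154 mod 24), so (12,-154,501)→(12,-10,9)
g: flip: (12,-10,9)→(9,10,12)
g: translate: b→-8 (≡10 mod 18), so (9,10,12)→(9,-8,11)
g: reduced (well bottom): (9,-8,11) with a≤c, −a<b≤a
reduced forms (9, -8, 11) vs (9, -8, 11) ⇒ equivalent

yes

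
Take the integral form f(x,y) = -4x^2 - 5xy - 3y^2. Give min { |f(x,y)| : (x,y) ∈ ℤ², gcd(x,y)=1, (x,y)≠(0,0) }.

translate: b→-3 (≡5 mod 8), so (4,5,3)→(4,-3,2)
flip: (4,-3,2)→(2,3,4)
translate: b→-1 (≡3 mod 4), so (2,3,4)→(2,-1,3)
reduced (well bottom): (2,-1,3) with a≤c, −a<b≤a
well minimum |f| = |-2| = 2 (negative-definite)

2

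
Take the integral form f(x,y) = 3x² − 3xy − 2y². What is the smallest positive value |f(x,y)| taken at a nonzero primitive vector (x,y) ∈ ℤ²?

descent: ρ → (-2,3,3)  [lands on river]
river: ρ → (3,3,-2)
river: ρ → (-2,5,1)
river: ρ → (1,5,-2)
closes: descent 1, river 4
min |a| on river = 1

1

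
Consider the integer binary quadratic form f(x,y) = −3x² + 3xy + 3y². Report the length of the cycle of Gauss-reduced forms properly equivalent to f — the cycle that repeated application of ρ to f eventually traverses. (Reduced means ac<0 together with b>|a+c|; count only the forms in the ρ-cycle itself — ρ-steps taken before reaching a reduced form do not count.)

D = 45, ⌊√D⌋ = 6
river: ρ → (3,3,-3)
river: ρ → (-3,3,3)
ρ-cycle length = 2 (tail of 0 descent steps not counted)

2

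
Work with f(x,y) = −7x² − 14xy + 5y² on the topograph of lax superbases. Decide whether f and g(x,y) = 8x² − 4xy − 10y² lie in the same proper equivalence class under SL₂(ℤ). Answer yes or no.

D₁ = 336, D₂ = 336
river cycle of f (length 4): (5, 14, -7), (-7, 14, 5), (5, 16, -4), (-4, 16, 5)
river cycle of g (length 6): (-10, 4, 8), (8, 12, -6), (-6, 12, 8), (8, 4, -10), (-10, 16, 2), (2, 16, -10)
cycles differ ⇒ inequivalent

no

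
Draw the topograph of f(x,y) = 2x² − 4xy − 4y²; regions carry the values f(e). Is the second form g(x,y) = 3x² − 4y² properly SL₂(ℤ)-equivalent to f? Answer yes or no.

D₁ = 48, D₂ = 48
river cycle of f (length 2): (-4, 4, 2), (2, 4, -4)
river cycle of g (length 2): (3, 6, -1), (-1, 6, 3)
cycles differ ⇒ inequivalent

no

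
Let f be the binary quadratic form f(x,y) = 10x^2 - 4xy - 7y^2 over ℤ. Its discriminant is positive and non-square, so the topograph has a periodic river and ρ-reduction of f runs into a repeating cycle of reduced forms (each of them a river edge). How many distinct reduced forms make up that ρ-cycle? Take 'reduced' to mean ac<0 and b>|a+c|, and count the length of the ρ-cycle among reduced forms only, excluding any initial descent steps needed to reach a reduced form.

D = 296, ⌊√D⌋ = 17
descent: ρ → (-7,4,10)  [lands on river]
river: ρ → (10,16,-1)
river: ρ → (-1,16,10)
river: ρ → (10,4,-7)
river: ρ → (-7,10,7)
river: ρ → (7,4,-10)
river: ρ → (-10,16,1)
river: ρ → (1,16,-10)
river: ρ → (-10,4,7)
river: ρ → (7,10,-7)
ρ-cycle length = 10 (tail of 1 descent step not counted)

10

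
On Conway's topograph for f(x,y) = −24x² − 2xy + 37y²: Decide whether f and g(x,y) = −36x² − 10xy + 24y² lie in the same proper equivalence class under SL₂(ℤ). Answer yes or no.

D₁ = 3556, D₂ = 3556
river cycle of f (length 42): (-24, 46, 15), (15, 44, -27), (-27, 10, 32), (32, 54, -5), (-5, 56, 21), (21, 28, -33), (-33, 38, 16), (16, 58, -3), (-3, 56, 35), (35, 14, -24), … (32 more)
river cycle of g (length 42): (24, 58, -2), (-2, 58, 24), (24, 38, -22), (-22, 50, 12), (12, 46, -30), (-30, 14, 28), (28, 42, -16), (-16, 54, 10), (10, 46, -36), (-36, 26, 20), … (32 more)
cycles differ ⇒ inequivalent

no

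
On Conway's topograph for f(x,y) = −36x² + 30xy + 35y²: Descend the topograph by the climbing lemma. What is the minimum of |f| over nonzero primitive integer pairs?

river: ρ → (35,40,-31)
river: ρ → (-31,22,44)
river: ρ → (44,66,-9)
river: ρ → (-9,60,65)
river: ρ → (65,70,-4)
river: ρ → (-4,74,29)
river: ρ → (29,42,-36)
river: ρ → (-36,30,35)
closes: descent 0, river 8
min |a| on river = 4

4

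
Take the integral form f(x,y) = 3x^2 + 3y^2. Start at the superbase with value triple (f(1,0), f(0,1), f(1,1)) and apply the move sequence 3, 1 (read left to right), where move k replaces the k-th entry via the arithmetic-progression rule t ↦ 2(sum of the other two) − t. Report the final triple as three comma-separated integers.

start (3,3,6) = (f(1,0),f(0,1),f(1,1))
replace slot 3: 2·(3+3) − 6 = 6 → (3,3,6)
replace slot 1: 2·(3+6) − 3 = 15 → (15,3,6)

15,3,6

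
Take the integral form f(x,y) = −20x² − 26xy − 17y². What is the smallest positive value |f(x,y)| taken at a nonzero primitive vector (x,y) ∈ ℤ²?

translate: b→-14 (≡26 mod 40), so (20,26,17)→(20,-14,11)
flip: (20,-14,11)→(11,14,20)
translate: b→-8 (≡14 mod 22), so (11,14,20)→(11,-8,17)
reduced (well bottom): (11,-8,17) with a≤c, −a<b≤a
well minimum |f| = |-11| = 11 (negative-definite)

11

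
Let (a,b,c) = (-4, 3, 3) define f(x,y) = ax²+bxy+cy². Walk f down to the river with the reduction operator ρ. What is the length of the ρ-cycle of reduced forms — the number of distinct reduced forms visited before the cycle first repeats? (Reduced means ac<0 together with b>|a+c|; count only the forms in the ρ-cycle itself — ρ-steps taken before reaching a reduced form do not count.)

D = 57, ⌊√D⌋ = 7
river: ρ → (3,3,-4)
river: ρ → (-4,5,2)
river: ρ → (2,7,-1)
river: ρ → (-1,7,2)
river: ρ → (2,5,-4)
river: ρ → (-4,3,3)
ρ-cycle length = 6 (tail of 0 descent steps not counted)

6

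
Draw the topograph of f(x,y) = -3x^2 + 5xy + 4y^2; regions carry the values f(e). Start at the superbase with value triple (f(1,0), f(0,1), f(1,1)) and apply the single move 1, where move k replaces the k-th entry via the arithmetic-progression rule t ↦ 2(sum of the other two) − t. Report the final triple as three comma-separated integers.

start (-3,4,6) = (f(1,0),f(0,1),f(1,1))
replace slot 1: 2·(4+6) − (-3) = 23 → (23,4,6)

23,4,6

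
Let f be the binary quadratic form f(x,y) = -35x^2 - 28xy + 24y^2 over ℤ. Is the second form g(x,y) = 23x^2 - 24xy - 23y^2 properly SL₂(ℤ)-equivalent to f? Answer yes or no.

D₁ = 4144, D₂ = 2692
discriminants differ ⇒ not SL₂(ℤ)-equivalent

no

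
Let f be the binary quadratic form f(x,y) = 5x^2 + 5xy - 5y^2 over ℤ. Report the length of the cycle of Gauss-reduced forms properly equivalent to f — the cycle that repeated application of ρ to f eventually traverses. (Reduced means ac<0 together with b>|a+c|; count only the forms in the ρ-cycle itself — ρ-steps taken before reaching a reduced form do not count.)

D = 125, ⌊√D⌋ = 11
river: ρ → (-5,5,5)
river: ρ → (5,5,-5)
ρ-cycle length = 2 (tail of 0 descent steps not counted)

2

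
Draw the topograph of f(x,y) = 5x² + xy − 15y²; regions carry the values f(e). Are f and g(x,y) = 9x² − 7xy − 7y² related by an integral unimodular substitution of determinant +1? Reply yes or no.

D₁ = 301, D₂ = 301
river cycle of f (length 10): (5, 11, -9), (-9, 7, 7), (7, 7, -9), (-9, 11, 5), (5, 9, -11), (-11, 13, 3), (3, 17, -1), (-1, 17, 3), (3, 13, -11), (-11, 9, 5)
river cycle of g (length 10): (-7, 7, 9), (9, 11, -5), (-5, 9, 11), (11, 13, -3), (-3, 17, 1), (1, 17, -3), (-3, 13, 11), (11, 9, -5), (-5, 11, 9), (9, 7, -7)
cycles differ ⇒ inequivalent

no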